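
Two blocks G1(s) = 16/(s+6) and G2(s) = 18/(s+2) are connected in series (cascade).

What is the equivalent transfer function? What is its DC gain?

Series: multiply transfer functions. G_eq = 16/(s+6) × 18/(s+2) = 288/((s+6)(s+2)). DC gain = 288/(6×2) = 24.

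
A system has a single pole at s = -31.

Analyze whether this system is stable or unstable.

Pole at s = -31 is in the left half-plane. Stable.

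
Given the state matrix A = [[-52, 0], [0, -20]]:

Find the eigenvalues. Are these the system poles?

For diagonal matrix, eigenvalues are diagonal entries: λ₁ = -52, λ₂ = -20. Eigenvalues of A = system poles.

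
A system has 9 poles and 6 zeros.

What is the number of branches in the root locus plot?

Root locus has n branches where n = number of poles = 9.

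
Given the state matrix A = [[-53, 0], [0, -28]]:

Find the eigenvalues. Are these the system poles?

For diagonal matrix, eigenvalues are diagonal entries: λ₁ = -53, λ₂ = -28. Eigenvalues of A = system poles.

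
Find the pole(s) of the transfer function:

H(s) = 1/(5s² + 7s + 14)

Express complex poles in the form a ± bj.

Discriminant = 7² - 4×5×14 = 49 - 280 = -231 < 0, so the poles are a complex conjugate pair s = (-7 ± j√231)/(2×5). Real part = -7/(2×5) = -7/10 = -0.7; imaginary part = ±√231/(2×5) ≈ 1.5199. Poles: s = -0.7 ± 1.5199j.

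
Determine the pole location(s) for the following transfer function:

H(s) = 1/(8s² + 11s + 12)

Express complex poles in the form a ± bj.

Discriminant = 11² - 4×8×12 = 121 - 384 = -263 < 0, so the poles are a complex conjugate pair s = (-11 ± j√263)/(2×8). Real part = -11/(2×8) = -11/16 = -0.6875; imaginary part = ±√263/(2×8) ≈ 1.0136. Poles: s = -0.6875 ± 1.0136j.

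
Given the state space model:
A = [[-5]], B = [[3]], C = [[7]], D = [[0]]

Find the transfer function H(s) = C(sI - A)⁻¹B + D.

(sI - A)⁻¹ = 1/(s + 5). H(s) = 7 × 3/(s + 5) + 0 = 21/(s + 5).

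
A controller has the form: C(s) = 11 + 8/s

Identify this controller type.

This is a Proportional-Integral (PI) controller.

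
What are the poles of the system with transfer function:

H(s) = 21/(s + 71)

Pole is where denominator = 0: s + 71 = 0, so s = -71.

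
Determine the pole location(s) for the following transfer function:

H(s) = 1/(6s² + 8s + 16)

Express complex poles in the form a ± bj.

Discriminant = 8² - 4×6×16 = 64 - 384 = -320 < 0, so the poles are a complex conjugate pair s = (-8 ± j√320)/(2×6). Real part = -8/(2×6) = -8/12 ≈ -0.6667; imaginary part = ±√320/(2×6) ≈ 1.4907. Poles: s = -0.6667 ± 1.4907j.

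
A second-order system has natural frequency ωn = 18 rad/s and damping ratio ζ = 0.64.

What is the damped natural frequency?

ωd = ωn√(1 - ζ²) = 18√(1 - 0.64²) = 13.83 rad/s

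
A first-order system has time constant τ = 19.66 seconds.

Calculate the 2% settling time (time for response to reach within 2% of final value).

For first-order system, 2% settling time ≈ 4τ = 4 × 19.66 = 78.64 s.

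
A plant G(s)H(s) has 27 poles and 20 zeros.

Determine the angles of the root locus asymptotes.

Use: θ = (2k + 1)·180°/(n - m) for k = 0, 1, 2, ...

n - m = 27 - 20 = 7. Angles: θk = (2k + 1)·180°/7 = 25.71°, 77.14°, 128.57°, 180°, 231.43°, 282.86°, 334.29°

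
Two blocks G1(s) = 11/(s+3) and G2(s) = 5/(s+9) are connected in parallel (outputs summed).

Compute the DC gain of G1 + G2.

Parallel: G_eq = G1 + G2. DC gain = G1(0) + G2(0) = 11/3 + 5/9 = 3.6667 + 0.5556 = 4.2222.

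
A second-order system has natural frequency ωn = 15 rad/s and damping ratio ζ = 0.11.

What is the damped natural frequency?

ωd = ωn√(1 - ζ²) = 15√(1 - 0.11²) = 14.91 rad/s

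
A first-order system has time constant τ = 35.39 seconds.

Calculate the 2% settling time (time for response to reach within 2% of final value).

For first-order system, 2% settling time ≈ 4τ = 4 × 35.39 = 141.56 s.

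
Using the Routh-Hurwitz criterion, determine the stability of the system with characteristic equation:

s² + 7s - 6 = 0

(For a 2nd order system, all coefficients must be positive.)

Coefficients: 1, 7, -6. c=-6 not positive, so system is unstable.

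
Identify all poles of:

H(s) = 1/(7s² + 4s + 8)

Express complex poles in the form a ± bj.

Discriminant = 4² - 4×7×8 = 16 - 224 = -208 < 0, so the poles are a complex conjugate pair s = (-4 ± j√208)/(2×7). Real part = -4/(2×7) = -4/14 ≈ -0.2857; imaginary part = ±√208/(2×7) ≈ 1.0302. Poles: s = -0.2857 ± 1.0302j.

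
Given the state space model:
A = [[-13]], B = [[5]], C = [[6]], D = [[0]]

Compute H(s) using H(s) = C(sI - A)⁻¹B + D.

(sI - A)⁻¹ = 1/(s + 13). H(s) = 6 × 5/(s + 13) + 0 = 30/(s + 13).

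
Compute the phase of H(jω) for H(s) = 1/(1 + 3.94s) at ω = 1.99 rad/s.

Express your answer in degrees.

Phase = -arctan(ωτ) = -arctan(1.99 × 3.94) = -82.7°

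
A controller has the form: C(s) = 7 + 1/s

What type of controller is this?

This is a Proportional-Integral (PI) controller.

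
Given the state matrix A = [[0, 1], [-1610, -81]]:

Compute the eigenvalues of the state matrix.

det(A - λI) = λ² - (-81)λ + 1610 = (λ - (-35))(λ - (-46)). Eigenvalues: -35, -46.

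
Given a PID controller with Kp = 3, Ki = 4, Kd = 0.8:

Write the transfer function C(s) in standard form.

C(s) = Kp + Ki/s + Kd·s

Substituting values: C(s) = 3 + 4/s + 0.8s = (0.8s² + 3s + 4)/s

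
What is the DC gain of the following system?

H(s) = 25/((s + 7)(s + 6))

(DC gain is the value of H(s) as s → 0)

DC gain = H(0) = 25/(7 × 6) = 25/42 = 0.5952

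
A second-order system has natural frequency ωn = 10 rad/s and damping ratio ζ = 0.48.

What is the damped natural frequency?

ωd = ωn√(1 - ζ²) = 10√(1 - 0.48²) = 8.77 rad/s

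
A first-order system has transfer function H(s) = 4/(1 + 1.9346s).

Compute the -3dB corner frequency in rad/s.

Corner frequency = 1/τ = 1/1.9346 = 0.517 rad/s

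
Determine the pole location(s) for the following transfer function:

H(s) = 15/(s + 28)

Pole is where denominator = 0: s + 28 = 0, so s = -28.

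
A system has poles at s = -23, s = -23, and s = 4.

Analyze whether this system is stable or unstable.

Pole(s) at s = 4 are not in the left half-plane. System is unstable.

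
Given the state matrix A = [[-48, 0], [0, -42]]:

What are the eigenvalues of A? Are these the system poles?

For diagonal matrix, eigenvalues are diagonal entries: λ₁ = -48, λ₂ = -42. Eigenvalues of A = system poles.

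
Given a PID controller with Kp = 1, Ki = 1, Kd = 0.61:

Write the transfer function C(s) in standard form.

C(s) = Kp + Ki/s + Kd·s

Substituting values: C(s) = 1 + 1/s + 0.61s = (0.61s² + s + 1)/s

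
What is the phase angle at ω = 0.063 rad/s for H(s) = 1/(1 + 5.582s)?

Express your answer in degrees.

Phase = -arctan(ωτ) = -arctan(0.063 × 5.582) = -19.4°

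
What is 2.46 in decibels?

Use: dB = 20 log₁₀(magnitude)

dB = 20 log₁₀(2.46) = 7.8 dB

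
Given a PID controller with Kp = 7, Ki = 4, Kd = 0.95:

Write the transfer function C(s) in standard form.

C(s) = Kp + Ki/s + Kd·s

Substituting values: C(s) = 7 + 4/s + 0.95s = (0.95s² + 7s + 4)/s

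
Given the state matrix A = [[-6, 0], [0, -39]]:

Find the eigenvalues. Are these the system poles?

For diagonal matrix, eigenvalues are diagonal entries: λ₁ = -6, λ₂ = -39. Eigenvalues of A = system poles.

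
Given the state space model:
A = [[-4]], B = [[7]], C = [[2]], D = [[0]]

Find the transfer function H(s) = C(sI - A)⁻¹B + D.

(sI - A)⁻¹ = 1/(s + 4). H(s) = 2 × 7/(s + 4) + 0 = 14/(s + 4).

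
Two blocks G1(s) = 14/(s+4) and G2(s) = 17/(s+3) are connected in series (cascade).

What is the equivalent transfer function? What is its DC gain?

Series: multiply transfer functions. G_eq = 14/(s+4) × 17/(s+3) = 238/((s+4)(s+3)). DC gain = 238/(4×3) = 19.8333.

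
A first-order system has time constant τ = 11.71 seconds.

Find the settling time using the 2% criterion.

For first-order system, 2% settling time ≈ 4τ = 4 × 11.71 = 46.84 s.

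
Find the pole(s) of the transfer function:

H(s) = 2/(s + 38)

Pole is where denominator = 0: s + 38 = 0, so s = -38.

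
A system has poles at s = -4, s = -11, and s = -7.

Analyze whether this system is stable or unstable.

All poles are in the left half-plane. System is stable.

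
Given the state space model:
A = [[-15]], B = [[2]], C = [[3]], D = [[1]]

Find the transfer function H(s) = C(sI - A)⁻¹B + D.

(sI - A)⁻¹ = 1/(s + 15). H(s) = 3×2/(s + 15) + 1 = (s + 21)/(s + 15).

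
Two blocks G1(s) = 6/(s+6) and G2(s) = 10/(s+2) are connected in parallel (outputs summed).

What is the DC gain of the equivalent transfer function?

Parallel: G_eq = G1 + G2. DC gain = G1(0) + G2(0) = 6/6 + 10/2 = 1 + 5 = 6.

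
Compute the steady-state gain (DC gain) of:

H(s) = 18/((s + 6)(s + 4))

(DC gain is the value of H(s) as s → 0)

DC gain = H(0) = 18/(6 × 4) = 18/24 = 0.75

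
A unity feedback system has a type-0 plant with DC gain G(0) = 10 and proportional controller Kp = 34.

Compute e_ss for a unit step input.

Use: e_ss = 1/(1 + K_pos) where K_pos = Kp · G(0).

K_pos = Kp · G(0) = 34 × 10 = 340. e_ss = 1/(1 + 340) = 0.0029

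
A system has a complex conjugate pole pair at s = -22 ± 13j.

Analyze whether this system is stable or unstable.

Real part of poles is -22 (< 0, left half-plane). Stable.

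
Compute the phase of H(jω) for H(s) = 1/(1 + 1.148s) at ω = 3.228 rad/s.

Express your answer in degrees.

Phase = -arctan(ωτ) = -arctan(3.228 × 1.148) = -74.9°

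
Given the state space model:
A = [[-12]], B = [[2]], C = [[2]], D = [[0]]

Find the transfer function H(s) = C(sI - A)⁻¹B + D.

(sI - A)⁻¹ = 1/(s + 12). H(s) = 2 × 2/(s + 12) + 0 = 4/(s + 12).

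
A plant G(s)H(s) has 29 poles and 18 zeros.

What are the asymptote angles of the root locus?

n - m = 29 - 18 = 11. Angles: θk = (2k + 1)·180°/11 = 16.36°, 49.09°, 81.82°, 114.55°, 147.27°, 180°, 212.73°, 245.45°, 278.18°, 310.91°, 343.64°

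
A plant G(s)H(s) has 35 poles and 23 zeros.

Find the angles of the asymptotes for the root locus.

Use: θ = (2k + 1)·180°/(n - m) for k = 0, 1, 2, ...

n - m = 35 - 23 = 12. Angles: θk = (2k + 1)·180°/12 = 15°, 45°, 75°, 105°, 135°, 165°, 195°, 225°, 255°, 285°, 315°, 345°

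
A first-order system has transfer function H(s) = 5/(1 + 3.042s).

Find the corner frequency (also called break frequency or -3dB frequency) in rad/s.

Corner frequency = 1/τ = 1/3.042 = 0.329 rad/s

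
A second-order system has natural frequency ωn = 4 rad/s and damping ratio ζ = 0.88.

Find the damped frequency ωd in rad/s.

ωd = ωn√(1 - ζ²) = 4√(1 - 0.88²) = 1.9 rad/s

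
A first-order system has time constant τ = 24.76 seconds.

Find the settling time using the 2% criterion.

For first-order system, 2% settling time ≈ 4τ = 4 × 24.76 = 99.04 s.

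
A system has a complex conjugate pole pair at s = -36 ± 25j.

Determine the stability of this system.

Real part of poles is -36 (< 0, left half-plane). Stable.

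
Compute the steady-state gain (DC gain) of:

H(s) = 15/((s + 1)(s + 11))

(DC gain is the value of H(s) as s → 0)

DC gain = H(0) = 15/(1 × 11) = 15/11 = 1.3636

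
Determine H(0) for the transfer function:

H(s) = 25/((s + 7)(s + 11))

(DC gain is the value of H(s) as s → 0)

DC gain = H(0) = 25/(7 × 11) = 25/77 = 0.3247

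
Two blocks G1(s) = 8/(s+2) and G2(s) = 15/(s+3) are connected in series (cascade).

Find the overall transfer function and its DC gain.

Series: multiply transfer functions. G_eq = 8/(s+2) × 15/(s+3) = 120/((s+2)(s+3)). DC gain = 120/(2×3) = 20.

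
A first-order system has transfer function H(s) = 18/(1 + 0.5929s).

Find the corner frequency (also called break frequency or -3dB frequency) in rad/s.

Corner frequency = 1/τ = 1/0.5929 = 1.687 rad/s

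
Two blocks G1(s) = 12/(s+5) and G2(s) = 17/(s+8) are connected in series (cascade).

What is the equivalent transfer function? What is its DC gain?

Series: multiply transfer functions. G_eq = 12/(s+5) × 17/(s+8) = 204/((s+5)(s+8)). DC gain = 204/(5×8) = 5.1.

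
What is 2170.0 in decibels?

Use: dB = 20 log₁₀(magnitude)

dB = 20 log₁₀(2170.0) = 66.7 dB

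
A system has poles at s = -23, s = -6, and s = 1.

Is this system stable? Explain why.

Pole(s) at s = 1 are not in the left half-plane. System is unstable.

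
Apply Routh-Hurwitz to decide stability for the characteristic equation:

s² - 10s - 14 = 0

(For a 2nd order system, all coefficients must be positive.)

Coefficients: 1, -10, -14. b=-10, c=-14 not positive, so system is unstable.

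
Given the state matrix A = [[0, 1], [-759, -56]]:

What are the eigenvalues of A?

det(A - λI) = λ² - (-56)λ + 759 = (λ - (-33))(λ - (-23)). Eigenvalues: -33, -23.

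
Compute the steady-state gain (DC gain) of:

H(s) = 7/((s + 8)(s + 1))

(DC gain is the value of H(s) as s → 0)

DC gain = H(0) = 7/(8 × 1) = 7/8 = 0.875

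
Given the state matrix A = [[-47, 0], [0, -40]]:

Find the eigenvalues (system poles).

For diagonal matrix, eigenvalues are diagonal entries: λ₁ = -47, λ₂ = -40.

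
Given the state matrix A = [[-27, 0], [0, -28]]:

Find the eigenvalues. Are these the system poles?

For diagonal matrix, eigenvalues are diagonal entries: λ₁ = -27, λ₂ = -28. Eigenvalues of A = system poles.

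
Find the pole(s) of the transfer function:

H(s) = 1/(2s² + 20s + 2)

Discriminant = 20² - 4×2×2 = 400 - 16 = 384 > 0, so two distinct real poles. Using quadratic formula: s = (-20 ± √384)/(2×2) = (-20 ± √384)/4, with √384 ≈ 19.5959. s₁ ≈ -0.1010, s₂ ≈ -9.8990. Poles: s₁ = -0.1010, s₂ = -9.8990.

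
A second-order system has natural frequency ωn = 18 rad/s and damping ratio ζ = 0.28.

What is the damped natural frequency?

ωd = ωn√(1 - ζ²) = 18√(1 - 0.28²) = 17.28 rad/s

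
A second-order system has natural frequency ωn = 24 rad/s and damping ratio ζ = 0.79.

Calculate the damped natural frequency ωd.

ωd = ωn√(1 - ζ²) = 24√(1 - 0.79²) = 14.71 rad/s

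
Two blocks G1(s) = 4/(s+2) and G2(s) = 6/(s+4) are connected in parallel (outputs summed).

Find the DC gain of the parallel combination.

Parallel: G_eq = G1 + G2. DC gain = G1(0) + G2(0) = 4/2 + 6/4 = 2 + 1.5 = 3.5.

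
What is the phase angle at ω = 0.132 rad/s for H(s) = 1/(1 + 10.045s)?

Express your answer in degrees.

Phase = -arctan(ωτ) = -arctan(0.132 × 10.045) = -53.0°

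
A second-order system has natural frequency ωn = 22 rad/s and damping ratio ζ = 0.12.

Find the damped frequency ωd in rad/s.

ωd = ωn√(1 - ζ²) = 22√(1 - 0.12²) = 21.84 rad/s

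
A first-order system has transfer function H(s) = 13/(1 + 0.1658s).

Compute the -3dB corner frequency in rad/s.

Corner frequency = 1/τ = 1/0.1658 = 6.031 rad/s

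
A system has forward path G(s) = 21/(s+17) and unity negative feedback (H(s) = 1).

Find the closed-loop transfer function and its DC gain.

T(s) = G/(1+GH) = [21/(s+17)] / [1 + 21/(s+17)] = 21/(s+17+21) = 21/(s+38). DC gain = 21/38 = 0.5526.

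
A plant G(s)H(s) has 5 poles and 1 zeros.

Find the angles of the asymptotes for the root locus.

n - m = 5 - 1 = 4. Angles: θk = (2k + 1)·180°/4 = 45°, 135°, 225°, 315°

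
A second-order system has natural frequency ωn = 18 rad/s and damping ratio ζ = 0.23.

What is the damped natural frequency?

ωd = ωn√(1 - ζ²) = 18√(1 - 0.23²) = 17.52 rad/s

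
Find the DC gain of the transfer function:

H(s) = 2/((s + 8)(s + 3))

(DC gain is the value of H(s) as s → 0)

DC gain = H(0) = 2/(8 × 3) = 2/24 = 0.0833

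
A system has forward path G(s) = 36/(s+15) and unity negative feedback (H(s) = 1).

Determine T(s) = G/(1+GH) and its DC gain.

T(s) = G/(1+GH) = [36/(s+15)] / [1 + 36/(s+15)] = 36/(s+15+36) = 36/(s+51). DC gain = 36/51 = 0.7059.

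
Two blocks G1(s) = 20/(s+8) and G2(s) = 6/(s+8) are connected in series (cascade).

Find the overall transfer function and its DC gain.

Series: multiply transfer functions. G_eq = 20/(s+8) × 6/(s+8) = 120/((s+8)(s+8)). DC gain = 120/(8×8) = 1.875.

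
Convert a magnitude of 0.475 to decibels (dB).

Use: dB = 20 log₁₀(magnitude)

dB = 20 log₁₀(0.475) = -6.5 dB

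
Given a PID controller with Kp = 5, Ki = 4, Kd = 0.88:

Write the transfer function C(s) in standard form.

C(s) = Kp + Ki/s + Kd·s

Substituting values: C(s) = 5 + 4/s + 0.88s = (0.88s² + 5s + 4)/s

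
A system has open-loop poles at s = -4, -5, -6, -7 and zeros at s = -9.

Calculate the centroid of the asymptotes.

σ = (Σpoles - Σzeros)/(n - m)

σ = (Σpoles - Σzeros)/(n - m) = (-22 - (-9))/(4 - 1) = -13/3 = -4.33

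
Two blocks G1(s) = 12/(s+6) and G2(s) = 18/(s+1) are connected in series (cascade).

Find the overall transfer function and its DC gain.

Series: multiply transfer functions. G_eq = 12/(s+6) × 18/(s+1) = 216/((s+6)(s+1)). DC gain = 216/(6×1) = 36.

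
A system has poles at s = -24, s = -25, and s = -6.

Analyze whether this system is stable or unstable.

All poles are in the left half-plane. System is stable.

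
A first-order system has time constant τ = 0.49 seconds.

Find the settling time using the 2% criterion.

For first-order system, 2% settling time ≈ 4τ = 4 × 0.49 = 1.96 s.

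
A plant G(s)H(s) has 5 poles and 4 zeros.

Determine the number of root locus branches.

Root locus has n branches where n = number of poles = 5.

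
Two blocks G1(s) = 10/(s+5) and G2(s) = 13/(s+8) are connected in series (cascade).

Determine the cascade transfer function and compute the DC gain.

Series: multiply transfer functions. G_eq = 10/(s+5) × 13/(s+8) = 130/((s+5)(s+8)). DC gain = 130/(5×8) = 3.25.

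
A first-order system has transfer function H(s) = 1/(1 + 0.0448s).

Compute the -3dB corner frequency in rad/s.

Corner frequency = 1/τ = 1/0.0448 = 22.321 rad/s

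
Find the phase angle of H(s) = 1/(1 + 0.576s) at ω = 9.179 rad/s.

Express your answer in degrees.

Phase = -arctan(ωτ) = -arctan(9.179 × 0.576) = -79.3°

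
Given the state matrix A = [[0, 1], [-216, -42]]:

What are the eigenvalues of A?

det(A - λI) = λ² - (-42)λ + 216 = (λ - (-6))(λ - (-36)). Eigenvalues: -6, -36.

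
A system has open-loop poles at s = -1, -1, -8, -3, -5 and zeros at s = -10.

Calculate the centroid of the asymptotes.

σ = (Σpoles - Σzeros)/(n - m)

σ = (Σpoles - Σzeros)/(n - m) = (-18 - (-10))/(5 - 1) = -8/4 = -2.0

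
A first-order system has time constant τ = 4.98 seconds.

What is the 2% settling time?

For first-order system, 2% settling time ≈ 4τ = 4 × 4.98 = 19.92 s.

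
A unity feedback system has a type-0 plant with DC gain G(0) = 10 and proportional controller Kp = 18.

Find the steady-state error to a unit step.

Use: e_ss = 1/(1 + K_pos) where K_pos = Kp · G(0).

K_pos = Kp · G(0) = 18 × 10 = 180. e_ss = 1/(1 + 180) = 0.0055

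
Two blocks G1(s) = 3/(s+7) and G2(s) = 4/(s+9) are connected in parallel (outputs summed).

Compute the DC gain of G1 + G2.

Parallel: G_eq = G1 + G2. DC gain = G1(0) + G2(0) = 3/7 + 4/9 = 0.4286 + 0.4444 = 0.8730.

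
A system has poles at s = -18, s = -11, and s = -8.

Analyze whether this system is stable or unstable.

All poles are in the left half-plane. System is stable.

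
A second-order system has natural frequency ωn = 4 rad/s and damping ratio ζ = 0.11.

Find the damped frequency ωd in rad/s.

ωd = ωn√(1 - ζ²) = 4√(1 - 0.11²) = 3.98 rad/s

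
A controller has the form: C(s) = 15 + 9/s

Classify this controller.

This is a Proportional-Integral (PI) controller.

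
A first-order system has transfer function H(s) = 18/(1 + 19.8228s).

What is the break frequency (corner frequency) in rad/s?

Corner frequency = 1/τ = 1/19.8228 = 0.05 rad/s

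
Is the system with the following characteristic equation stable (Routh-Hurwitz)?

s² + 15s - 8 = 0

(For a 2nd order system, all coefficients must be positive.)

Coefficients: 1, 15, -8. c=-8 not positive, so system is unstable.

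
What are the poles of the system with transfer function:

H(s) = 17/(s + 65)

Pole is where denominator = 0: s + 65 = 0, so s = -65.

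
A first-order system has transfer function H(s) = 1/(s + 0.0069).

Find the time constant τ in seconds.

For H(s) = 1/(s + 1/τ), the pole is at -1/τ = -0.0069, so τ = 1/0.0069 = 144.9 s.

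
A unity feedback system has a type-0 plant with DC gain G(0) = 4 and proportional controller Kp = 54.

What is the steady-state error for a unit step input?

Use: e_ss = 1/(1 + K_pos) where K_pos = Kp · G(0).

K_pos = Kp · G(0) = 54 × 4 = 216. e_ss = 1/(1 + 216) = 0.0046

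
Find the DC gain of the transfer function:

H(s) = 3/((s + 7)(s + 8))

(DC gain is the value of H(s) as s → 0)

DC gain = H(0) = 3/(7 × 8) = 3/56 = 0.0536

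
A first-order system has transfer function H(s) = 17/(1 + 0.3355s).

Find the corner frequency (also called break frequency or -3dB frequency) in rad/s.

Corner frequency = 1/τ = 1/0.3355 = 2.981 rad/s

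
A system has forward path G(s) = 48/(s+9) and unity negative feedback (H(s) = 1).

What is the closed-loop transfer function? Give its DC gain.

T(s) = G/(1+GH) = [48/(s+9)] / [1 + 48/(s+9)] = 48/(s+9+48) = 48/(s+57). DC gain = 48/57 = 0.8421.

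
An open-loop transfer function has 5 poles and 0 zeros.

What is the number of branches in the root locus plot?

Root locus has n branches where n = number of poles = 5.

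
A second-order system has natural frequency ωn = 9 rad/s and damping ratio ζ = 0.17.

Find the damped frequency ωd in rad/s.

ωd = ωn√(1 - ζ²) = 9√(1 - 0.17²) = 8.87 rad/s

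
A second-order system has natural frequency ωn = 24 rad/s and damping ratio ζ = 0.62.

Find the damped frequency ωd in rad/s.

ωd = ωn√(1 - ζ²) = 24√(1 - 0.62²) = 18.83 rad/s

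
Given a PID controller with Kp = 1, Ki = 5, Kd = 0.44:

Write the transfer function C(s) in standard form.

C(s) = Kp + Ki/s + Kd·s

Substituting values: C(s) = 1 + 5/s + 0.44s = (0.44s² + s + 5)/s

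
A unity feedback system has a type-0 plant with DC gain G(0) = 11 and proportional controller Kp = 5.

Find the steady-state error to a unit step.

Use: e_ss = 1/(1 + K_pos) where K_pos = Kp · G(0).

K_pos = Kp · G(0) = 5 × 11 = 55. e_ss = 1/(1 + 55) = 0.0179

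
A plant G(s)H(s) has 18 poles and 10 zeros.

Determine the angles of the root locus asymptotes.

n - m = 18 - 10 = 8. Angles: θk = (2k + 1)·180°/8 = 22.5°, 67.5°, 112.5°, 157.5°, 202.5°, 247.5°, 292.5°, 337.5°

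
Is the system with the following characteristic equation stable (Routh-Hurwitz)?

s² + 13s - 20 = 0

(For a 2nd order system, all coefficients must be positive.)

Coefficients: 1, 13, -20. c=-20 not positive, so system is unstable.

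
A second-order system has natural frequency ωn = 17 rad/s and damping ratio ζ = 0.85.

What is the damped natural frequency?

ωd = ωn√(1 - ζ²) = 17√(1 - 0.85²) = 8.96 rad/s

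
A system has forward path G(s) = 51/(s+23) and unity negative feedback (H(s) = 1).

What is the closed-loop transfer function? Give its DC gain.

T(s) = G/(1+GH) = [51/(s+23)] / [1 + 51/(s+23)] = 51/(s+23+51) = 51/(s+74). DC gain = 51/74 = 0.6892.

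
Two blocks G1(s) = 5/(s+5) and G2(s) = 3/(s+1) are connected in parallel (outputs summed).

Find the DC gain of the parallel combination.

Parallel: G_eq = G1 + G2. DC gain = G1(0) + G2(0) = 5/5 + 3/1 = 1 + 3 = 4.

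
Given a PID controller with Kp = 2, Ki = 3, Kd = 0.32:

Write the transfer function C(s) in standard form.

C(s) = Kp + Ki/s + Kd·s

Substituting values: C(s) = 2 + 3/s + 0.32s = (0.32s² + 2s + 3)/s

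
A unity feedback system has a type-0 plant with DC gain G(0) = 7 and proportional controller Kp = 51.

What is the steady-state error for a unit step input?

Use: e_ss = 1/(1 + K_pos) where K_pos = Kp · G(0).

K_pos = Kp · G(0) = 51 × 7 = 357. e_ss = 1/(1 + 357) = 0.0028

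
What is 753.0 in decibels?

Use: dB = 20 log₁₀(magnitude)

dB = 20 log₁₀(753.0) = 57.5 dB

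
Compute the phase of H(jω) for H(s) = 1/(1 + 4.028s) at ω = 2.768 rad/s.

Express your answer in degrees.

Phase = -arctan(ωτ) = -arctan(2.768 × 4.028) = -84.9°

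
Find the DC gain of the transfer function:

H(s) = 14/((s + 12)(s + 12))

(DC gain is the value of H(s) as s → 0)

DC gain = H(0) = 14/(12 × 12) = 14/144 = 0.0972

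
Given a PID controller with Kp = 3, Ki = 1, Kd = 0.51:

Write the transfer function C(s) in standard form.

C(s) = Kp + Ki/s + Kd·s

Substituting values: C(s) = 3 + 1/s + 0.51s = (0.51s² + 3s + 1)/s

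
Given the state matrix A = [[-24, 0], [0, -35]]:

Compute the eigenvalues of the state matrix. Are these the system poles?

For diagonal matrix, eigenvalues are diagonal entries: λ₁ = -24, λ₂ = -35. Eigenvalues of A = system poles.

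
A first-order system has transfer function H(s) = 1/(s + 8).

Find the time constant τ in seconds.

For H(s) = 1/(s + 1/τ), the pole is at -1/τ = -8, so τ = 1/8 = 0.125 s.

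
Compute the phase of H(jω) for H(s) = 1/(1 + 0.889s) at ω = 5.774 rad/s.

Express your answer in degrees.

Phase = -arctan(ωτ) = -arctan(5.774 × 0.889) = -79.0°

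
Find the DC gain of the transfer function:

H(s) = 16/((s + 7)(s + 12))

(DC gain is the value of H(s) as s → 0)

DC gain = H(0) = 16/(7 × 12) = 16/84 = 0.1905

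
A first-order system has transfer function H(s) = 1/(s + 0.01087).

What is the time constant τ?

For H(s) = 1/(s + 1/τ), the pole is at -1/τ = -0.01087, so τ = 1/0.01087 = 92 s.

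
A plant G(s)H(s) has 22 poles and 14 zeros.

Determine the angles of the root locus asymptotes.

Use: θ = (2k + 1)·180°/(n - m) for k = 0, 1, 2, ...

n - m = 22 - 14 = 8. Angles: θk = (2k + 1)·180°/8 = 22.5°, 67.5°, 112.5°, 157.5°, 202.5°, 247.5°, 292.5°, 337.5°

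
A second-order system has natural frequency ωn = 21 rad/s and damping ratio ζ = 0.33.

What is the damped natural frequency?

ωd = ωn√(1 - ζ²) = 21√(1 - 0.33²) = 19.82 rad/s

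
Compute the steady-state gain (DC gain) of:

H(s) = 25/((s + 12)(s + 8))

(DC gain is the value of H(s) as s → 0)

DC gain = H(0) = 25/(12 × 8) = 25/96 = 0.2604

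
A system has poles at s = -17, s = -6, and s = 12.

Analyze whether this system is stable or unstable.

Pole(s) at s = 12 are not in the left half-plane. System is unstable.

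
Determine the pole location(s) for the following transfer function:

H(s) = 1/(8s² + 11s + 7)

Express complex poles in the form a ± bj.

Discriminant = 11² - 4×8×7 = 121 - 224 = -103 < 0, so the poles are a complex conjugate pair s = (-11 ± j√103)/(2×8). Real part = -11/(2×8) = -11/16 = -0.6875; imaginary part = ±√103/(2×8) ≈ 0.6343. Poles: s = -0.6875 ± 0.6343j.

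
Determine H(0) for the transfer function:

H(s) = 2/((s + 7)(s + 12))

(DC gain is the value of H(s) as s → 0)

DC gain = H(0) = 2/(7 × 12) = 2/84 = 0.0238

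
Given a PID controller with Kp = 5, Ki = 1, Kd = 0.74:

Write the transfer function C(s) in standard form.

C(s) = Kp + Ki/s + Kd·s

Substituting values: C(s) = 5 + 1/s + 0.74s = (0.74s² + 5s + 1)/s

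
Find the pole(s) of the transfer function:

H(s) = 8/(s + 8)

Pole is where denominator = 0: s + 8 = 0, so s = -8.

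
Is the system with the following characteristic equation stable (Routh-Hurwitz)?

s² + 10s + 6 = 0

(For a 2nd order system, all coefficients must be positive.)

Coefficients: 1, 10, 6. All positive, so system is stable.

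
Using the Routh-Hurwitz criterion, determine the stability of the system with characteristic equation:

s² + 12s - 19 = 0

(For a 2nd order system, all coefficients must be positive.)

Coefficients: 1, 12, -19. c=-19 not positive, so system is unstable.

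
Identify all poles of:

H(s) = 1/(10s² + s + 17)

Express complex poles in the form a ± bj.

Discriminant = 1² - 4×10×17 = 1 - 680 = -679 < 0, so the poles are a complex conjugate pair s = (-1 ± j√679)/(2×10). Real part = -1/(2×10) = -1/20 = -0.05; imaginary part = ±√679/(2×10) ≈ 1.3029. Poles: s = -0.05 ± 1.3029j.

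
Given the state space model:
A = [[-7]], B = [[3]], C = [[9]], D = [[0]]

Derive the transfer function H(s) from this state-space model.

(sI - A)⁻¹ = 1/(s + 7). H(s) = 9 × 3/(s + 7) + 0 = 27/(s + 7).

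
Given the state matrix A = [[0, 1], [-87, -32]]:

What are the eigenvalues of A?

det(A - λI) = λ² - (-32)λ + 87 = (λ - (-3))(λ - (-29)). Eigenvalues: -3, -29.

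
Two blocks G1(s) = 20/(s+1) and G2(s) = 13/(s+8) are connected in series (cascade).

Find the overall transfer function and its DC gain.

Series: multiply transfer functions. G_eq = 20/(s+1) × 13/(s+8) = 260/((s+1)(s+8)). DC gain = 260/(1×8) = 32.5.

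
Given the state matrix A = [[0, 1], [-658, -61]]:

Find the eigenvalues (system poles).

det(A - λI) = λ² - (-61)λ + 658 = (λ - (-47))(λ - (-14)). Eigenvalues: -47, -14.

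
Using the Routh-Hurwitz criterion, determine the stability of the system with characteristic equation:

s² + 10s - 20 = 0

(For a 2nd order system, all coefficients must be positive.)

Coefficients: 1, 10, -20. c=-20 not positive, so system is unstable.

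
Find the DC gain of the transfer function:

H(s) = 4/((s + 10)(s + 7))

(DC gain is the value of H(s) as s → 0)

DC gain = H(0) = 4/(10 × 7) = 4/70 = 0.0571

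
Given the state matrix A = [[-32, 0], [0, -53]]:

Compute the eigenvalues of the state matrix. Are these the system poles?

For diagonal matrix, eigenvalues are diagonal entries: λ₁ = -32, λ₂ = -53. Eigenvalues of A = system poles.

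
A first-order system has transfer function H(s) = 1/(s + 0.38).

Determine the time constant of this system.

For H(s) = 1/(s + 1/τ), the pole is at -1/τ = -0.38, so τ = 1/0.38 = 2.6316 s.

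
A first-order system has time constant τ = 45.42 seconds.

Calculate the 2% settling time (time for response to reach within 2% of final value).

For first-order system, 2% settling time ≈ 4τ = 4 × 45.42 = 181.68 s.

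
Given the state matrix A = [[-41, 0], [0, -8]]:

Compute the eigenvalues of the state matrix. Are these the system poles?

For diagonal matrix, eigenvalues are diagonal entries: λ₁ = -41, λ₂ = -8. Eigenvalues of A = system poles.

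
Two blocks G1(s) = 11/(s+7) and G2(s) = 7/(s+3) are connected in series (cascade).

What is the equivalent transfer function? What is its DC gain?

Series: multiply transfer functions. G_eq = 11/(s+7) × 7/(s+3) = 77/((s+7)(s+3)). DC gain = 77/(7×3) = 3.6667.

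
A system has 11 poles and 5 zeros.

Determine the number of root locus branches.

Root locus has n branches where n = number of poles = 11.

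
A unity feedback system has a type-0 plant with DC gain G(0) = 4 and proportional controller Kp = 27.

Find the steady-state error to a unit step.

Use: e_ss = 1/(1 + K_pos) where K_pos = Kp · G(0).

K_pos = Kp · G(0) = 27 × 4 = 108. e_ss = 1/(1 + 108) = 0.0092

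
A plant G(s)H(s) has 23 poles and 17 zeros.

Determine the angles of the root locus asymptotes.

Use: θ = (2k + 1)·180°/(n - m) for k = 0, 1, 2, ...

n - m = 23 - 17 = 6. Angles: θk = (2k + 1)·180°/6 = 30°, 90°, 150°, 210°, 270°, 330°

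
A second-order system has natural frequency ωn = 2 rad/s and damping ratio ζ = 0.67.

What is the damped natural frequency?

ωd = ωn√(1 - ζ²) = 2√(1 - 0.67²) = 1.48 rad/s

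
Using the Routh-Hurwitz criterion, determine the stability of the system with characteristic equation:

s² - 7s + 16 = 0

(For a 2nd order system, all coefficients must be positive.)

Coefficients: 1, -7, 16. b=-7 not positive, so system is unstable.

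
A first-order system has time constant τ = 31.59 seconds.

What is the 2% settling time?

For first-order system, 2% settling time ≈ 4τ = 4 × 31.59 = 126.36 s.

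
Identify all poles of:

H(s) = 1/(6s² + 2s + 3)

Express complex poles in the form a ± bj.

Discriminant = 2² - 4×6×3 = 4 - 72 = -68 < 0, so the poles are a complex conjugate pair s = (-2 ± j√68)/(2×6). Real part = -2/(2×6) = -2/12 ≈ -0.1667; imaginary part = ±√68/(2×6) ≈ 0.6872. Poles: s = -0.1667 ± 0.6872j.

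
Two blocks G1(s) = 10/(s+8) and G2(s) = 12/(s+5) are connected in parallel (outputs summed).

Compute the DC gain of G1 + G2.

Parallel: G_eq = G1 + G2. DC gain = G1(0) + G2(0) = 10/8 + 12/5 = 1.25 + 2.4 = 3.65.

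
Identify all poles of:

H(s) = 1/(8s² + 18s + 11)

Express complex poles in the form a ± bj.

Discriminant = 18² - 4×8×11 = 324 - 352 = -28 < 0, so the poles are a complex conjugate pair s = (-18 ± j√28)/(2×8). Real part = -18/(2×8) = -18/16 = -1.125; imaginary part = ±√28/(2×8) ≈ 0.3307. Poles: s = -1.125 ± 0.3307j.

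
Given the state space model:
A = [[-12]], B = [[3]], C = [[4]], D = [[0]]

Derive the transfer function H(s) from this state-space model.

(sI - A)⁻¹ = 1/(s + 12). H(s) = 4 × 3/(s + 12) + 0 = 12/(s + 12).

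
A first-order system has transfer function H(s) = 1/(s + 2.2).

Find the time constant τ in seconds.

For H(s) = 1/(s + 1/τ), the pole is at -1/τ = -2.2, so τ = 1/2.2 = 0.4545 s.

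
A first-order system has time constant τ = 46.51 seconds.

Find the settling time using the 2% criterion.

For first-order system, 2% settling time ≈ 4τ = 4 × 46.51 = 186.04 s.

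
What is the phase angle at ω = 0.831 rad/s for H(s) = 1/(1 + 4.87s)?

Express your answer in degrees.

Phase = -arctan(ωτ) = -arctan(0.831 × 4.87) = -76.1°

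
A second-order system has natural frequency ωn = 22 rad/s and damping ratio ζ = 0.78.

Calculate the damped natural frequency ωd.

ωd = ωn√(1 - ζ²) = 22√(1 - 0.78²) = 13.77 rad/s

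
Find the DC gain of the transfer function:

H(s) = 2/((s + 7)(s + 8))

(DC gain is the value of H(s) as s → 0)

DC gain = H(0) = 2/(7 × 8) = 2/56 = 0.0357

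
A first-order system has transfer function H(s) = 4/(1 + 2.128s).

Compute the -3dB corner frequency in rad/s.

Corner frequency = 1/τ = 1/2.128 = 0.47 rad/s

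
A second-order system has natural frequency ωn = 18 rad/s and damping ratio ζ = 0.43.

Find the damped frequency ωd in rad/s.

ωd = ωn√(1 - ζ²) = 18√(1 - 0.43²) = 16.25 rad/s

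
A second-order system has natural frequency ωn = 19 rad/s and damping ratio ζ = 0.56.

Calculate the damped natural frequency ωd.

ωd = ωn√(1 - ζ²) = 19√(1 - 0.56²) = 15.74 rad/s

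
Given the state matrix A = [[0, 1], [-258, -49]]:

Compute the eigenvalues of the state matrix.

det(A - λI) = λ² - (-49)λ + 258 = (λ - (-6))(λ - (-43)). Eigenvalues: -6, -43.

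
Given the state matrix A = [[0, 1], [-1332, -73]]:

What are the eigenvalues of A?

det(A - λI) = λ² - (-73)λ + 1332 = (λ - (-37))(λ - (-36)). Eigenvalues: -37, -36.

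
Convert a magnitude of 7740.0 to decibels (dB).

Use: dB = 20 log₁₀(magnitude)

dB = 20 log₁₀(7740.0) = 77.8 dB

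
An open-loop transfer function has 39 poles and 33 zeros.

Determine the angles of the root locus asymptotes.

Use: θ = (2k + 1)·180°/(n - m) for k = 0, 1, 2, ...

n - m = 39 - 33 = 6. Angles: θk = (2k + 1)·180°/6 = 30°, 90°, 150°, 210°, 270°, 330°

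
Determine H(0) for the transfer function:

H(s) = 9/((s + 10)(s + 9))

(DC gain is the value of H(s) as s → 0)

DC gain = H(0) = 9/(10 × 9) = 9/90 = 0.1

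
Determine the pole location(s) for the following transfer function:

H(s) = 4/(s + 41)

Pole is where denominator = 0: s + 41 = 0, so s = -41.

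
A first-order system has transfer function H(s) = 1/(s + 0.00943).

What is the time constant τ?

For H(s) = 1/(s + 1/τ), the pole is at -1/τ = -0.00943, so τ = 1/0.00943 = 106 s.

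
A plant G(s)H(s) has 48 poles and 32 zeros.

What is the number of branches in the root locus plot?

Root locus has n branches where n = number of poles = 48.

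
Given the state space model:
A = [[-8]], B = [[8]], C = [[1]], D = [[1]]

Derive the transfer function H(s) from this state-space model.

(sI - A)⁻¹ = 1/(s + 8). H(s) = 1×8/(s + 8) + 1 = (s + 16)/(s + 8).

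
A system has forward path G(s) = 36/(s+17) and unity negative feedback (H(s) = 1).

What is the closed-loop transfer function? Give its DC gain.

T(s) = G/(1+GH) = [36/(s+17)] / [1 + 36/(s+17)] = 36/(s+17+36) = 36/(s+53). DC gain = 36/53 = 0.6792.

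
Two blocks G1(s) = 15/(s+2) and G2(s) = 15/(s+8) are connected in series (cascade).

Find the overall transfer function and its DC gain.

Series: multiply transfer functions. G_eq = 15/(s+2) × 15/(s+8) = 225/((s+2)(s+8)). DC gain = 225/(2×8) = 14.0625.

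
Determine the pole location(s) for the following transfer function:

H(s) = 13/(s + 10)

Pole is where denominator = 0: s + 10 = 0, so s = -10.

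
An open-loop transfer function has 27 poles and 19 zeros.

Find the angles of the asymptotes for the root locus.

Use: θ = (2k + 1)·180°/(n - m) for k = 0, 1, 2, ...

n - m = 27 - 19 = 8. Angles: θk = (2k + 1)·180°/8 = 22.5°, 67.5°, 112.5°, 157.5°, 202.5°, 247.5°, 292.5°, 337.5°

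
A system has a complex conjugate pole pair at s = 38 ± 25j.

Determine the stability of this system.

Real part of poles is 38 (> 0, right half-plane). Unstable.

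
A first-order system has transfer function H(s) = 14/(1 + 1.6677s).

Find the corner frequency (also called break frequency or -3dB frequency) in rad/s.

Corner frequency = 1/τ = 1/1.6677 = 0.6 rad/s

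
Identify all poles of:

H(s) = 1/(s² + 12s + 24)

Discriminant = 12² - 4×1×24 = 144 - 96 = 48 > 0, so two distinct real poles. Using quadratic formula: s = (-12 ± √48)/(2×1) = (-12 ± √48)/2, with √48 ≈ 6.9282. s₁ ≈ -2.5359, s₂ ≈ -9.4641. Poles: s₁ = -2.5359, s₂ = -9.4641.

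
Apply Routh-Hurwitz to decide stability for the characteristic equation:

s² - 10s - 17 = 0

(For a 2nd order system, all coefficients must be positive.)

Coefficients: 1, -10, -17. b=-10, c=-17 not positive, so system is unstable.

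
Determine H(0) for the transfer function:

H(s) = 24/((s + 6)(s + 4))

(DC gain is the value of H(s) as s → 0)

DC gain = H(0) = 24/(6 × 4) = 24/24 = 1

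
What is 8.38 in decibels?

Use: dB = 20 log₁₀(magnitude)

dB = 20 log₁₀(8.38) = 18.5 dB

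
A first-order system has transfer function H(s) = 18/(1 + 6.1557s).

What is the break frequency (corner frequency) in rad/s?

Corner frequency = 1/τ = 1/6.1557 = 0.162 rad/s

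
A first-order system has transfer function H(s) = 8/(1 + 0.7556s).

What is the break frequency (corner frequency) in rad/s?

Corner frequency = 1/τ = 1/0.7556 = 1.323 rad/s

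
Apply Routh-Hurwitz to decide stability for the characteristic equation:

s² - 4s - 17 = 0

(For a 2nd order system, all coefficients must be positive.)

Coefficients: 1, -4, -17. b=-4, c=-17 not positive, so system is unstable.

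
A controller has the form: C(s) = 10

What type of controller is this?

This is a Proportional (P) controller.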